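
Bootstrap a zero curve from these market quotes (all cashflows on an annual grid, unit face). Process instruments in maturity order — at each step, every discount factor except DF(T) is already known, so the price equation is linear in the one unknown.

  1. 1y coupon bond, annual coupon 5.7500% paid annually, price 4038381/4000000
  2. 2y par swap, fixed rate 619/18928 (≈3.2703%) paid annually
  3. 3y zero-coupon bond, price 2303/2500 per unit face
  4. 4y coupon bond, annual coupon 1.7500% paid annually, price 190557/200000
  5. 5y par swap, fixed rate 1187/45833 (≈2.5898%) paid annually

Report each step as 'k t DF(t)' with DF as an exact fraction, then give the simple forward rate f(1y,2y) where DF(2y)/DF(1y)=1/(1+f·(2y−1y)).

1 1 9547/10000
2 2 9381/10000
3 3 2303/2500
4 4 111/125
5 5 8813/10000
f(1y,2y) = ((9547/10000)/(9381/10000) − 1)/(1) = 166/9381 ≈ 1.7695%

step 1 [1y] bond c/1=23/400: DF=(4038381/4000000 − 23/400·(0))/(1+23/400) = 9547/10000 ≈ 0.954700
step 2 [2y] swap r/1=619/18928: DF=(1 − 619/18928·(0.954700))/(1+619/18928) = 9381/10000 ≈ 0.938100
step 3 [3y] zero: DF = P = 2303/2500 ≈ 0.921200
step 4 [4y] bond c/1=7/400: DF=(190557/200000 − 7/400·(0.954700+0.938100+0.921200))/(1+7/400) = 111/125 ≈ 0.888000
step 5 [5y] swap r/1=1187/45833: DF=(1 − 1187/45833·(0.954700+0.938100+0.921200+0.888000))/(1+1187/45833) = 8813/10000 ≈ 0.881300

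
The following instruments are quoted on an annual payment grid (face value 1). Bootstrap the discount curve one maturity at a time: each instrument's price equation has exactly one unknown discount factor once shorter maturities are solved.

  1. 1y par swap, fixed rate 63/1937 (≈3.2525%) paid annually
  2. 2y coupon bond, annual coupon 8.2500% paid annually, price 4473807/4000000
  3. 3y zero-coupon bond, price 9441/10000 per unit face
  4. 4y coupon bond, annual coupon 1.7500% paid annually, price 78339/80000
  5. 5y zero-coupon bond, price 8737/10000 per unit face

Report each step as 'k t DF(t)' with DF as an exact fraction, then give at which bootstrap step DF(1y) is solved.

1 1 1937/2000
2 2 4797/5000
3 3 9441/10000
4 4 913/1000
5 5 8737/10000
DF(1y) is solved at step 1

step 1 [1y] swap r/1=63/1937: DF=(1 − 63/1937·(0))/(1+63/1937) = 1937/2000 ≈ 0.968500
step 2 [2y] bond c/1=33/400: DF=(4473807/4000000 − 33/400·(0.968500))/(1+33/400) = 4797/5000 ≈ 0.959400
step 3 [3y] zero: DF = P = 9441/10000 ≈ 0.944100
step 4 [4y] bond c/1=7/400: DF=(78339/80000 − 7/400·(0.968500+0.959400+0.944100))/(1+7/400) = 913/1000 ≈ 0.913000
step 5 [5y] zero: DF = P = 8737/10000 ≈ 0.873700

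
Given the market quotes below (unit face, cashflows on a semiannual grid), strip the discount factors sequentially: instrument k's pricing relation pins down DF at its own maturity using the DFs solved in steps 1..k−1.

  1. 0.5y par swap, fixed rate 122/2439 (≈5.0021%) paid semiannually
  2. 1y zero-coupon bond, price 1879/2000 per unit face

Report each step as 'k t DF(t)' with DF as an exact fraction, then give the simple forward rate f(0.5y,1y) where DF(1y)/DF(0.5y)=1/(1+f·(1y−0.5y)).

step 1 [0.5y] swap r/2=61/2439: DF=(1 − 61/2439·(0))/(1+61/2439) = 2439/2500 ≈ 0.975600
step 2 [1y] zero: DF = P = 1879/2000 ≈ 0.939500

1 1/2 2439/2500
2 1 1879/2000
f(0.5y,1y) = ((2439/2500)/(1879/2000) − 1)/(1/2) = 722/9395 ≈ 7.6849%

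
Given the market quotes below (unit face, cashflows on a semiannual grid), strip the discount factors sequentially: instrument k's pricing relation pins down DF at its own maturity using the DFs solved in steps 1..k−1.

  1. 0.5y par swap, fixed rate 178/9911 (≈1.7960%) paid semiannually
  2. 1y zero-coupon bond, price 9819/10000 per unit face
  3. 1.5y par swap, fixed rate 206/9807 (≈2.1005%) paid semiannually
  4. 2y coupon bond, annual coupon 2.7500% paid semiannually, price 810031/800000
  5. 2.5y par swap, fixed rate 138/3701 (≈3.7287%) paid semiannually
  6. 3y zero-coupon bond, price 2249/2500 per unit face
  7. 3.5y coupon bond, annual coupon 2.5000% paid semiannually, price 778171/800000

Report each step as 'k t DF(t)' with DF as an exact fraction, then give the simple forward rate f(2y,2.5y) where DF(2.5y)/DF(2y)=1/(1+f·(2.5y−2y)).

step 1 [0.5y] swap r/2=89/9911: DF=(1 − 89/9911·(0))/(1+89/9911) = 9911/10000 ≈ 0.991100
step 2 [1y] zero: DF = P = 9819/10000 ≈ 0.981900
step 3 [1.5y] swap r/2=103/9807: DF=(1 − 103/9807·(0.991100+0.981900))/(1+103/9807) = 9691/10000 ≈ 0.969100
step 4 [2y] bond c/2=11/800: DF=(810031/800000 − 11/800·(0.991100+0.981900+0.969100))/(1+11/800) = 9589/10000 ≈ 0.958900
step 5 [2.5y] swap r/2=69/3701: DF=(1 − 69/3701·(0.991100+0.981900+0.969100+0.958900))/(1+69/3701) = 9103/10000 ≈ 0.910300
step 6 [3y] zero: DF = P = 2249/2500 ≈ 0.899600
step 7 [3.5y] bond c/2=1/80: DF=(778171/800000 − 1/80·(0.991100+0.981900+0.969100+0.958900+0.910300+0.899600))/(1+1/80) = 4451/5000 ≈ 0.890200

1 1/2 9911/10000
2 1 9819/10000
3 3/2 9691/10000
4 2 9589/10000
5 5/2 9103/10000
6 3 2249/2500
7 7/2 4451/5000
f(2y,2.5y) = ((9589/10000)/(9103/10000) − 1)/(1/2) = 972/9103 ≈ 10.6778%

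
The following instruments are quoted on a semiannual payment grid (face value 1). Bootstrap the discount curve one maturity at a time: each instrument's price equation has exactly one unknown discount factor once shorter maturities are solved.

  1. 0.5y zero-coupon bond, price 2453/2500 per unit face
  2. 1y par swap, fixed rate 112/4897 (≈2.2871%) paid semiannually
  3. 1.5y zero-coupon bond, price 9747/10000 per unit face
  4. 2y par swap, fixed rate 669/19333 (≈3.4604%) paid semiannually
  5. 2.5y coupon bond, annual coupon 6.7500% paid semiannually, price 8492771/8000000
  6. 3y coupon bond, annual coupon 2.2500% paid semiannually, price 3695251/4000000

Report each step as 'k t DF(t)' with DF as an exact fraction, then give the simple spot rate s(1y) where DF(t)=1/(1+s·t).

1 1/2 2453/2500
2 1 611/625
3 3/2 9747/10000
4 2 9331/10000
5 5/2 9007/10000
6 3 1721/2000
s(1y) = (1/(611/625) − 1)/(1) = 14/611 ≈ 2.2913%

step 1 [0.5y] zero: DF = P = 2453/2500 ≈ 0.981200
step 2 [1y] swap r/2=56/4897: DF=(1 − 56/4897·(0.981200))/(1+56/4897) = 611/625 ≈ 0.977600
step 3 [1.5y] zero: DF = P = 9747/10000 ≈ 0.974700
step 4 [2y] swap r/2=669/38666: DF=(1 − 669/38666·(0.981200+0.977600+0.974700))/(1+669/38666) = 9331/10000 ≈ 0.933100
step 5 [2.5y] bond c/2=27/800: DF=(8492771/8000000 − 27/800·(0.981200+0.977600+0.974700+0.933100))/(1+27/800) = 9007/10000 ≈ 0.900700
step 6 [3y] bond c/2=9/800: DF=(3695251/4000000 − 9/800·(0.981200+0.977600+0.974700+0.933100+0.900700))/(1+9/800) = 1721/2000 ≈ 0.860500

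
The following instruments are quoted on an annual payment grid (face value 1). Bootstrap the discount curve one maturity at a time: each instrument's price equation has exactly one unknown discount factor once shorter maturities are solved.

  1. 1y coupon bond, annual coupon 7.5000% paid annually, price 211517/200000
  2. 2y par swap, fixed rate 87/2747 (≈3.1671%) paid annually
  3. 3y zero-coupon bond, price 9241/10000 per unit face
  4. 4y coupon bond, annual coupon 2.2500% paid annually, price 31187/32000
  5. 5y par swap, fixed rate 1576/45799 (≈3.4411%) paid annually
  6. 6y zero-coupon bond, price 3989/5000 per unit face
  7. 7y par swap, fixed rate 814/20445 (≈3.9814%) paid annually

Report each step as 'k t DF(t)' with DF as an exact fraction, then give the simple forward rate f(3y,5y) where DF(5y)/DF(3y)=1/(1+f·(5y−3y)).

step 1 [1y] bond c/1=3/40: DF=(211517/200000 − 3/40·(0))/(1+3/40) = 4919/5000 ≈ 0.983800
step 2 [2y] swap r/1=87/2747: DF=(1 − 87/2747·(0.983800))/(1+87/2747) = 9391/10000 ≈ 0.939100
step 3 [3y] zero: DF = P = 9241/10000 ≈ 0.924100
step 4 [4y] bond c/1=9/400: DF=(31187/32000 − 9/400·(0.983800+0.939100+0.924100))/(1+9/400) = 1781/2000 ≈ 0.890500
step 5 [5y] swap r/1=1576/45799: DF=(1 − 1576/45799·(0.983800+0.939100+0.924100+0.890500))/(1+1576/45799) = 1053/1250 ≈ 0.842400
step 6 [6y] zero: DF = P = 3989/5000 ≈ 0.797800
step 7 [7y] swap r/1=814/20445: DF=(1 − 814/20445·(0.983800+0.939100+0.924100+0.890500+0.842400+0.797800))/(1+814/20445) = 3779/5000 ≈ 0.755800

1 1 4919/5000
2 2 9391/10000
3 3 9241/10000
4 4 1781/2000
5 5 1053/1250
6 6 3989/5000
7 7 3779/5000
f(3y,5y) = ((9241/10000)/(1053/1250) − 1)/(2) = 817/16848 ≈ 4.8492%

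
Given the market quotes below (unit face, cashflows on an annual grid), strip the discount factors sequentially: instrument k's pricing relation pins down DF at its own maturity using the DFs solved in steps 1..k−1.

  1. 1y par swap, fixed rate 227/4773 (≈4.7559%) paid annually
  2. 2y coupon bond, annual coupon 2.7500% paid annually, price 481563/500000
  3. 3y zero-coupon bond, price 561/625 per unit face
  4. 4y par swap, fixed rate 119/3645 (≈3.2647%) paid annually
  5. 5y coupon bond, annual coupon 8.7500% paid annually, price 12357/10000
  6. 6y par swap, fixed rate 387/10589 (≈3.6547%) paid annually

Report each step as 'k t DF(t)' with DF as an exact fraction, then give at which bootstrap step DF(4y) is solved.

step 1 [1y] swap r/1=227/4773: DF=(1 − 227/4773·(0))/(1+227/4773) = 4773/5000 ≈ 0.954600
step 2 [2y] bond c/1=11/400: DF=(481563/500000 − 11/400·(0.954600))/(1+11/400) = 4559/5000 ≈ 0.911800
step 3 [3y] zero: DF = P = 561/625 ≈ 0.897600
step 4 [4y] swap r/1=119/3645: DF=(1 − 119/3645·(0.954600+0.911800+0.897600))/(1+119/3645) = 881/1000 ≈ 0.881000
step 5 [5y] bond c/1=7/80: DF=(12357/10000 − 7/80·(0.954600+0.911800+0.897600+0.881000))/(1+7/80) = 843/1000 ≈ 0.843000
step 6 [6y] swap r/1=387/10589: DF=(1 − 387/10589·(0.954600+0.911800+0.897600+0.881000+0.843000))/(1+387/10589) = 1613/2000 ≈ 0.806500

1 1 4773/5000
2 2 4559/5000
3 3 561/625
4 4 881/1000
5 5 843/1000
6 6 1613/2000
DF(4y) is solved at step 4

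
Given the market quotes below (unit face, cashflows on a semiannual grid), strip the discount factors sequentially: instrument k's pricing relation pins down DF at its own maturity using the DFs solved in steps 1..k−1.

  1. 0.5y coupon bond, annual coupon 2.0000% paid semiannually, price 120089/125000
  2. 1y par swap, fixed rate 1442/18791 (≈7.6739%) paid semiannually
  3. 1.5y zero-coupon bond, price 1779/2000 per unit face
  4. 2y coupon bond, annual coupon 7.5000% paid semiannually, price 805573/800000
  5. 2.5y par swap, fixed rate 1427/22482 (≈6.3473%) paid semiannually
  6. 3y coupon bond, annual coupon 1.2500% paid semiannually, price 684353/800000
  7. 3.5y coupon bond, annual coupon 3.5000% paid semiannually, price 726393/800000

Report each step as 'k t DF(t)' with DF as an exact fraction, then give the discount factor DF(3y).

step 1 [0.5y] bond c/2=1/100: DF=(120089/125000 − 1/100·(0))/(1+1/100) = 1189/1250 ≈ 0.951200
step 2 [1y] swap r/2=721/18791: DF=(1 − 721/18791·(0.951200))/(1+721/18791) = 9279/10000 ≈ 0.927900
step 3 [1.5y] zero: DF = P = 1779/2000 ≈ 0.889500
step 4 [2y] bond c/2=3/80: DF=(805573/800000 − 3/80·(0.951200+0.927900+0.889500))/(1+3/80) = 1741/2000 ≈ 0.870500
step 5 [2.5y] swap r/2=1427/44964: DF=(1 − 1427/44964·(0.951200+0.927900+0.889500+0.870500))/(1+1427/44964) = 8573/10000 ≈ 0.857300
step 6 [3y] bond c/2=1/160: DF=(684353/800000 − 1/160·(0.951200+0.927900+0.889500+0.870500+0.857300))/(1+1/160) = 4111/5000 ≈ 0.822200
step 7 [3.5y] bond c/2=7/400: DF=(726393/800000 − 7/400·(0.951200+0.927900+0.889500+0.870500+0.857300+0.822200))/(1+7/400) = 8009/10000 ≈ 0.800900

1 1/2 1189/1250
2 1 9279/10000
3 3/2 1779/2000
4 2 1741/2000
5 5/2 8573/10000
6 3 4111/5000
7 7/2 8009/10000
DF(3y) = 4111/5000 ≈ 0.822200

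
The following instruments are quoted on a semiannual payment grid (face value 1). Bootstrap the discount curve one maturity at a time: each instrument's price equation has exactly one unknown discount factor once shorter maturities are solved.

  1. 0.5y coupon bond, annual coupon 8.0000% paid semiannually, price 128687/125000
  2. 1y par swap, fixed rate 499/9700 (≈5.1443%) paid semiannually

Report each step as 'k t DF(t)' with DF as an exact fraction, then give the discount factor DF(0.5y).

step 1 [0.5y] bond c/2=1/25: DF=(128687/125000 − 1/25·(0))/(1+1/25) = 9899/10000 ≈ 0.989900
step 2 [1y] swap r/2=499/19400: DF=(1 − 499/19400·(0.989900))/(1+499/19400) = 9501/10000 ≈ 0.950100

1 1/2 9899/10000
2 1 9501/10000
DF(0.5y) = 9899/10000 ≈ 0.989900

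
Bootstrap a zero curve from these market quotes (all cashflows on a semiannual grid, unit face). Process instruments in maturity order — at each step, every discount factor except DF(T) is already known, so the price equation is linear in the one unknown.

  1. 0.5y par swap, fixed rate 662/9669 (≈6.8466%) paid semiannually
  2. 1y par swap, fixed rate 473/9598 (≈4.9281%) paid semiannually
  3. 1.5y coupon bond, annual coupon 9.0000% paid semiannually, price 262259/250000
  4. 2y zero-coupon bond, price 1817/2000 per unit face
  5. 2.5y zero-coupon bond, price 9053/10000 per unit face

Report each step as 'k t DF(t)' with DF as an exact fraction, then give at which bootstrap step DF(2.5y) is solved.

1 1/2 9669/10000
2 1 9527/10000
3 3/2 2303/2500
4 2 1817/2000
5 5/2 9053/10000
DF(2.5y) is solved at step 5

step 1 [0.5y] swap r/2=331/9669: DF=(1 − 331/9669·(0))/(1+331/9669) = 9669/10000 ≈ 0.966900
step 2 [1y] swap r/2=473/19196: DF=(1 − 473/19196·(0.966900))/(1+473/19196) = 9527/10000 ≈ 0.952700
step 3 [1.5y] bond c/2=9/200: DF=(262259/250000 − 9/200·(0.966900+0.952700))/(1+9/200) = 2303/2500 ≈ 0.921200
step 4 [2y] zero: DF = P = 1817/2000 ≈ 0.908500
step 5 [2.5y] zero: DF = P = 9053/10000 ≈ 0.905300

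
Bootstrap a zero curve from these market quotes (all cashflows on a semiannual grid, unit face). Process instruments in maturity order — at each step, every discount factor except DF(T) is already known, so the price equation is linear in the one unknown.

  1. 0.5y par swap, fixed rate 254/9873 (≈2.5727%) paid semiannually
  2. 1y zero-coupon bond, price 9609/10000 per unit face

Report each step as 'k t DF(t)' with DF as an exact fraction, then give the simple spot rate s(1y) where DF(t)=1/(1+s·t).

1 1/2 9873/10000
2 1 9609/10000
s(1y) = (1/(9609/10000) − 1)/(1) = 391/9609 ≈ 4.0691%

step 1 [0.5y] swap r/2=127/9873: DF=(1 − 127/9873·(0))/(1+127/9873) = 9873/10000 ≈ 0.987300
step 2 [1y] zero: DF = P = 9609/10000 ≈ 0.960900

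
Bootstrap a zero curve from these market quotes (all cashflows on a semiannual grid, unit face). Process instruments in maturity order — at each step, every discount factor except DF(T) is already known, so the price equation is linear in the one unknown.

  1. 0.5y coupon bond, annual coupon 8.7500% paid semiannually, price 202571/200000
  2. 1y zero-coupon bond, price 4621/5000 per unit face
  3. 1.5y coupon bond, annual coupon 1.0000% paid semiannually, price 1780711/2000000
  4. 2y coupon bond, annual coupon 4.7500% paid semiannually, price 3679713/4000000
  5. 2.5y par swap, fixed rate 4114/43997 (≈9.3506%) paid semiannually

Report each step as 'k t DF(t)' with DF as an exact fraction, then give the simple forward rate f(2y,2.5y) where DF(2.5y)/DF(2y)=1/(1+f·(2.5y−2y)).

step 1 [0.5y] bond c/2=7/160: DF=(202571/200000 − 7/160·(0))/(1+7/160) = 1213/1250 ≈ 0.970400
step 2 [1y] zero: DF = P = 4621/5000 ≈ 0.924200
step 3 [1.5y] bond c/2=1/200: DF=(1780711/2000000 − 1/200·(0.970400+0.924200))/(1+1/200) = 1753/2000 ≈ 0.876500
step 4 [2y] bond c/2=19/800: DF=(3679713/4000000 − 19/800·(0.970400+0.924200+0.876500))/(1+19/800) = 8343/10000 ≈ 0.834300
step 5 [2.5y] swap r/2=2057/43997: DF=(1 − 2057/43997·(0.970400+0.924200+0.876500+0.834300))/(1+2057/43997) = 7943/10000 ≈ 0.794300

1 1/2 1213/1250
2 1 4621/5000
3 3/2 1753/2000
4 2 8343/10000
5 5/2 7943/10000
f(2y,2.5y) = ((8343/10000)/(7943/10000) − 1)/(1/2) = 800/7943 ≈ 10.0718%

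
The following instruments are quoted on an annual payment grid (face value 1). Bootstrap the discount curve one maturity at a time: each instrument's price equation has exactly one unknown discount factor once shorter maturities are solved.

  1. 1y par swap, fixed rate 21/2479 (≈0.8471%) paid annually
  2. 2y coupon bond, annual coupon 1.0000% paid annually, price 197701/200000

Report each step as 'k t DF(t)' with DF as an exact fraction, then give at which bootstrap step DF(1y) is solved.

step 1 [1y] swap r/1=21/2479: DF=(1 − 21/2479·(0))/(1+21/2479) = 2479/2500 ≈ 0.991600
step 2 [2y] bond c/1=1/100: DF=(197701/200000 − 1/100·(0.991600))/(1+1/100) = 9689/10000 ≈ 0.968900

1 1 2479/2500
2 2 9689/10000
DF(1y) is solved at step 1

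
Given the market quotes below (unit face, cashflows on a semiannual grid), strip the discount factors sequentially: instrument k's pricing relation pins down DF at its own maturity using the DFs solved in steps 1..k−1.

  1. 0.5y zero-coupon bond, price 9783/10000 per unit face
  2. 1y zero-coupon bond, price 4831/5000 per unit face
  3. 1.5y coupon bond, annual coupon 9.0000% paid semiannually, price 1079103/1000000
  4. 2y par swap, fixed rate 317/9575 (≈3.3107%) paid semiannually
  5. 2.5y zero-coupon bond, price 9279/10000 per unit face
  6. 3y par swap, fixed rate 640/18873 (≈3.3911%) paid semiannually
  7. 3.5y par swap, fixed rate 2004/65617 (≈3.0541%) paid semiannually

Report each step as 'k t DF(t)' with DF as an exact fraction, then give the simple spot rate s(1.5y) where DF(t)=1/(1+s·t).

step 1 [0.5y] zero: DF = P = 9783/10000 ≈ 0.978300
step 2 [1y] zero: DF = P = 4831/5000 ≈ 0.966200
step 3 [1.5y] bond c/2=9/200: DF=(1079103/1000000 − 9/200·(0.978300+0.966200))/(1+9/200) = 9489/10000 ≈ 0.948900
step 4 [2y] swap r/2=317/19150: DF=(1 − 317/19150·(0.978300+0.966200+0.948900))/(1+317/19150) = 4683/5000 ≈ 0.936600
step 5 [2.5y] zero: DF = P = 9279/10000 ≈ 0.927900
step 6 [3y] swap r/2=320/18873: DF=(1 − 320/18873·(0.978300+0.966200+0.948900+0.936600+0.927900))/(1+320/18873) = 113/125 ≈ 0.904000
step 7 [3.5y] swap r/2=1002/65617: DF=(1 − 1002/65617·(0.978300+0.966200+0.948900+0.936600+0.927900+0.904000))/(1+1002/65617) = 4499/5000 ≈ 0.899800

1 1/2 9783/10000
2 1 4831/5000
3 3/2 9489/10000
4 2 4683/5000
5 5/2 9279/10000
6 3 113/125
7 7/2 4499/5000
s(1.5y) = (1/(9489/10000) − 1)/(3/2) = 1022/28467 ≈ 3.5901%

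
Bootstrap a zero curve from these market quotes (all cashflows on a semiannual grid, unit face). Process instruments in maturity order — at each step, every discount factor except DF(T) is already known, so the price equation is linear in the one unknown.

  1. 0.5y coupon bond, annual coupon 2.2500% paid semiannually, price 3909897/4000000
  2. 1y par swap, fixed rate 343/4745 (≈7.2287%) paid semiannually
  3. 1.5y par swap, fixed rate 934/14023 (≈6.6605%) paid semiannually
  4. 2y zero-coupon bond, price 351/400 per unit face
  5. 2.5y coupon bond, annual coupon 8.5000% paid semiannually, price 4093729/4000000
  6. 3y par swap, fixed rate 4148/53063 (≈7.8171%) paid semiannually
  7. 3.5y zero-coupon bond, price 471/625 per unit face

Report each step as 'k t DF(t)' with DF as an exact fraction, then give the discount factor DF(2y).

step 1 [0.5y] bond c/2=9/800: DF=(3909897/4000000 − 9/800·(0))/(1+9/800) = 4833/5000 ≈ 0.966600
step 2 [1y] swap r/2=343/9490: DF=(1 − 343/9490·(0.966600))/(1+343/9490) = 4657/5000 ≈ 0.931400
step 3 [1.5y] swap r/2=467/14023: DF=(1 − 467/14023·(0.966600+0.931400))/(1+467/14023) = 4533/5000 ≈ 0.906600
step 4 [2y] zero: DF = P = 351/400 ≈ 0.877500
step 5 [2.5y] bond c/2=17/400: DF=(4093729/4000000 − 17/400·(0.966600+0.931400+0.906600+0.877500))/(1+17/400) = 2079/2500 ≈ 0.831600
step 6 [3y] swap r/2=2074/53063: DF=(1 − 2074/53063·(0.966600+0.931400+0.906600+0.877500+0.831600))/(1+2074/53063) = 3963/5000 ≈ 0.792600
step 7 [3.5y] zero: DF = P = 471/625 ≈ 0.753600

1 1/2 4833/5000
2 1 4657/5000
3 3/2 4533/5000
4 2 351/400
5 5/2 2079/2500
6 3 3963/5000
7 7/2 471/625
DF(2y) = 351/400 ≈ 0.877500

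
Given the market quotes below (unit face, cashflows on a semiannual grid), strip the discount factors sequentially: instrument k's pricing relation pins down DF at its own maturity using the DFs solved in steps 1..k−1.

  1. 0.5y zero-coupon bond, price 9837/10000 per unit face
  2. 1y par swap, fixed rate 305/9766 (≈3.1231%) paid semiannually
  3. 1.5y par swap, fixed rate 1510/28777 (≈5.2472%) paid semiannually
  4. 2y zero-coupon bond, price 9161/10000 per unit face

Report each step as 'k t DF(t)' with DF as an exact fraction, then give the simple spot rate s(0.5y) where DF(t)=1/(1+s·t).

1 1/2 9837/10000
2 1 1939/2000
3 3/2 1849/2000
4 2 9161/10000
s(0.5y) = (1/(9837/10000) − 1)/(1/2) = 326/9837 ≈ 3.3140%

step 1 [0.5y] zero: DF = P = 9837/10000 ≈ 0.983700
step 2 [1y] swap r/2=305/19532: DF=(1 − 305/19532·(0.983700))/(1+305/19532) = 1939/2000 ≈ 0.969500
step 3 [1.5y] swap r/2=755/28777: DF=(1 − 755/28777·(0.983700+0.969500))/(1+755/28777) = 1849/2000 ≈ 0.924500
step 4 [2y] zero: DF = P = 9161/10000 ≈ 0.916100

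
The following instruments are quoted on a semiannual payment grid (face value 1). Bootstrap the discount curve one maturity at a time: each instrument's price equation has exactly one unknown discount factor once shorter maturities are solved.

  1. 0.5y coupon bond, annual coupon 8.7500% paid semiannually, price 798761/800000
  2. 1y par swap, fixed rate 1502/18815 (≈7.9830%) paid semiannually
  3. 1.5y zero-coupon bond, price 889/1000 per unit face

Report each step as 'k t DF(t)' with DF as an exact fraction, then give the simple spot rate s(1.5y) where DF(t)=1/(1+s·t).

step 1 [0.5y] bond c/2=7/160: DF=(798761/800000 − 7/160·(0))/(1+7/160) = 4783/5000 ≈ 0.956600
step 2 [1y] swap r/2=751/18815: DF=(1 − 751/18815·(0.956600))/(1+751/18815) = 9249/10000 ≈ 0.924900
step 3 [1.5y] zero: DF = P = 889/1000 ≈ 0.889000

1 1/2 4783/5000
2 1 9249/10000
3 3/2 889/1000
s(1.5y) = (1/(889/1000) − 1)/(3/2) = 74/889 ≈ 8.3240%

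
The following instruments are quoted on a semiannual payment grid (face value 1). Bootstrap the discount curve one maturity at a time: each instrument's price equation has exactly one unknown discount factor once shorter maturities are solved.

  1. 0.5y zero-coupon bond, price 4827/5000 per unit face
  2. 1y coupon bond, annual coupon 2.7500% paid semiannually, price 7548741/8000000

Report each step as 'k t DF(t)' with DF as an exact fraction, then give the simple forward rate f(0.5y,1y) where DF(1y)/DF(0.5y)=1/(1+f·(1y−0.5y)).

1 1/2 4827/5000
2 1 9177/10000
f(0.5y,1y) = ((4827/5000)/(9177/10000) − 1)/(1/2) = 318/3059 ≈ 10.3956%

step 1 [0.5y] zero: DF = P = 4827/5000 ≈ 0.965400
step 2 [1y] bond c/2=11/800: DF=(7548741/8000000 − 11/800·(0.965400))/(1+11/800) = 9177/10000 ≈ 0.917700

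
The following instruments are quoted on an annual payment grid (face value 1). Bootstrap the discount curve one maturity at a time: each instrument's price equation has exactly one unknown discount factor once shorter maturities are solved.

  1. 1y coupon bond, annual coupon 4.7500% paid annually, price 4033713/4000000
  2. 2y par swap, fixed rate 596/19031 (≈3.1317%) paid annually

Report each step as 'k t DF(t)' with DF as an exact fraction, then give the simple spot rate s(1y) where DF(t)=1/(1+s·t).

step 1 [1y] bond c/1=19/400: DF=(4033713/4000000 − 19/400·(0))/(1+19/400) = 9627/10000 ≈ 0.962700
step 2 [2y] swap r/1=596/19031: DF=(1 − 596/19031·(0.962700))/(1+596/19031) = 2351/2500 ≈ 0.940400

1 1 9627/10000
2 2 2351/2500
s(1y) = (1/(9627/10000) − 1)/(1) = 373/9627 ≈ 3.8745%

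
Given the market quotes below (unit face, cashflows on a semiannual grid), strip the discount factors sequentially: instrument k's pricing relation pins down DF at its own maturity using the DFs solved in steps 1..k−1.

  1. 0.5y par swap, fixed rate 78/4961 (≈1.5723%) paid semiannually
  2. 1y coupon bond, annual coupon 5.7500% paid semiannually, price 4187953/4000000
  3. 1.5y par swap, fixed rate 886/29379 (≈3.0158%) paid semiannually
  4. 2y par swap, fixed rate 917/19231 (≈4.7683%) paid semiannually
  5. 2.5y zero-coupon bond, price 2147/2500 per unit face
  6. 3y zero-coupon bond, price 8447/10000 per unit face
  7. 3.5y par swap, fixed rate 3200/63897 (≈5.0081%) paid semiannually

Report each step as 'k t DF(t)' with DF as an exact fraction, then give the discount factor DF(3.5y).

1 1/2 4961/5000
2 1 99/100
3 3/2 9557/10000
4 2 9083/10000
5 5/2 2147/2500
6 3 8447/10000
7 7/2 21/25
DF(3.5y) = 21/25 ≈ 0.840000

step 1 [0.5y] swap r/2=39/4961: DF=(1 − 39/4961·(0))/(1+39/4961) = 4961/5000 ≈ 0.992200
step 2 [1y] bond c/2=23/800: DF=(4187953/4000000 − 23/800·(0.992200))/(1+23/800) = 99/100 ≈ 0.990000
step 3 [1.5y] swap r/2=443/29379: DF=(1 − 443/29379·(0.992200+0.990000))/(1+443/29379) = 9557/10000 ≈ 0.955700
step 4 [2y] swap r/2=917/38462: DF=(1 − 917/38462·(0.992200+0.990000+0.955700))/(1+917/38462) = 9083/10000 ≈ 0.908300
step 5 [2.5y] zero: DF = P = 2147/2500 ≈ 0.858800
step 6 [3y] zero: DF = P = 8447/10000 ≈ 0.844700
step 7 [3.5y] swap r/2=1600/63897: DF=(1 − 1600/63897·(0.992200+0.990000+0.955700+0.908300+0.858800+0.844700))/(1+1600/63897) = 21/25 ≈ 0.840000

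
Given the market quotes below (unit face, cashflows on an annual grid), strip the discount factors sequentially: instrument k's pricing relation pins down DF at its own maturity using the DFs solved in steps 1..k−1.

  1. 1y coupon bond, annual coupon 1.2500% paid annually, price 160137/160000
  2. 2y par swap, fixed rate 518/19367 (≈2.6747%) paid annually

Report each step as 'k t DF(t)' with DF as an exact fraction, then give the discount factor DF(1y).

step 1 [1y] bond c/1=1/80: DF=(160137/160000 − 1/80·(0))/(1+1/80) = 1977/2000 ≈ 0.988500
step 2 [2y] swap r/1=518/19367: DF=(1 − 518/19367·(0.988500))/(1+518/19367) = 4741/5000 ≈ 0.948200

1 1 1977/2000
2 2 4741/5000
DF(1y) = 1977/2000 ≈ 0.988500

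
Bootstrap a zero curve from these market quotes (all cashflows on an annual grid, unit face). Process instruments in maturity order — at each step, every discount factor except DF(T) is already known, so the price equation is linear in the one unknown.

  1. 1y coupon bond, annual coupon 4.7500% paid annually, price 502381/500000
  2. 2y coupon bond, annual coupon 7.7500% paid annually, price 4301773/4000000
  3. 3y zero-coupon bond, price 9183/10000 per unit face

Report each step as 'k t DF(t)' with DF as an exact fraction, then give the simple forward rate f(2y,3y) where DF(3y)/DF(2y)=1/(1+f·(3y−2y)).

1 1 1199/1250
2 2 9291/10000
3 3 9183/10000
f(2y,3y) = ((9291/10000)/(9183/10000) − 1)/(1) = 36/3061 ≈ 1.1761%

step 1 [1y] bond c/1=19/400: DF=(502381/500000 − 19/400·(0))/(1+19/400) = 1199/1250 ≈ 0.959200
step 2 [2y] bond c/1=31/400: DF=(4301773/4000000 − 31/400·(0.959200))/(1+31/400) = 9291/10000 ≈ 0.929100
step 3 [3y] zero: DF = P = 9183/10000 ≈ 0.918300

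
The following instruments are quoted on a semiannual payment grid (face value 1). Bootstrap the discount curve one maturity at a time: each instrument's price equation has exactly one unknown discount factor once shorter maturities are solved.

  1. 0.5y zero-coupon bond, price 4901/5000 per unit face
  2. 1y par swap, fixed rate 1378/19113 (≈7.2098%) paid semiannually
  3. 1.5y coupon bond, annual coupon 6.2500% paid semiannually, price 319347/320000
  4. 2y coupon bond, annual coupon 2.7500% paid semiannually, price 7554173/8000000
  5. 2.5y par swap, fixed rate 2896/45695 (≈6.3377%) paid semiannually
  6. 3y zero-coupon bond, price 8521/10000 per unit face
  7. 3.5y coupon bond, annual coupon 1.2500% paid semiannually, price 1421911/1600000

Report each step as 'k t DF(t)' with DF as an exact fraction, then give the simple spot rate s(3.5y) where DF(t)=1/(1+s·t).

step 1 [0.5y] zero: DF = P = 4901/5000 ≈ 0.980200
step 2 [1y] swap r/2=689/19113: DF=(1 − 689/19113·(0.980200))/(1+689/19113) = 9311/10000 ≈ 0.931100
step 3 [1.5y] bond c/2=1/32: DF=(319347/320000 − 1/32·(0.980200+0.931100))/(1+1/32) = 4549/5000 ≈ 0.909800
step 4 [2y] bond c/2=11/800: DF=(7554173/8000000 − 11/800·(0.980200+0.931100+0.909800))/(1+11/800) = 2233/2500 ≈ 0.893200
step 5 [2.5y] swap r/2=1448/45695: DF=(1 − 1448/45695·(0.980200+0.931100+0.909800+0.893200))/(1+1448/45695) = 1069/1250 ≈ 0.855200
step 6 [3y] zero: DF = P = 8521/10000 ≈ 0.852100
step 7 [3.5y] bond c/2=1/160: DF=(1421911/1600000 − 1/160·(0.980200+0.931100+0.909800+0.893200+0.855200+0.852100))/(1+1/160) = 1699/2000 ≈ 0.849500

1 1/2 4901/5000
2 1 9311/10000
3 3/2 4549/5000
4 2 2233/2500
5 5/2 1069/1250
6 3 8521/10000
7 7/2 1699/2000
s(3.5y) = (1/(1699/2000) − 1)/(7/2) = 86/1699 ≈ 5.0618%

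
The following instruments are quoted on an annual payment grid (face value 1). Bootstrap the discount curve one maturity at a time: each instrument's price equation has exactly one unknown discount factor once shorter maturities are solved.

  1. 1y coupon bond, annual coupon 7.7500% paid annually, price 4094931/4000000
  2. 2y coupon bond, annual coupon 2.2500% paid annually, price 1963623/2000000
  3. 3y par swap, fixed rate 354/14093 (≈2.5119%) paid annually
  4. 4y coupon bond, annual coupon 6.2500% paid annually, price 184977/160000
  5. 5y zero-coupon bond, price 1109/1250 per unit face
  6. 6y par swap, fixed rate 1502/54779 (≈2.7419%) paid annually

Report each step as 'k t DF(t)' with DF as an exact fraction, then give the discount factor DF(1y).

step 1 [1y] bond c/1=31/400: DF=(4094931/4000000 − 31/400·(0))/(1+31/400) = 9501/10000 ≈ 0.950100
step 2 [2y] bond c/1=9/400: DF=(1963623/2000000 − 9/400·(0.950100))/(1+9/400) = 9393/10000 ≈ 0.939300
step 3 [3y] swap r/1=354/14093: DF=(1 − 354/14093·(0.950100+0.939300))/(1+354/14093) = 2323/2500 ≈ 0.929200
step 4 [4y] bond c/1=1/16: DF=(184977/160000 − 1/16·(0.950100+0.939300+0.929200))/(1+1/16) = 9223/10000 ≈ 0.922300
step 5 [5y] zero: DF = P = 1109/1250 ≈ 0.887200
step 6 [6y] swap r/1=1502/54779: DF=(1 − 1502/54779·(0.950100+0.939300+0.929200+0.922300+0.887200))/(1+1502/54779) = 4249/5000 ≈ 0.849800

1 1 9501/10000
2 2 9393/10000
3 3 2323/2500
4 4 9223/10000
5 5 1109/1250
6 6 4249/5000
DF(1y) = 9501/10000 ≈ 0.950100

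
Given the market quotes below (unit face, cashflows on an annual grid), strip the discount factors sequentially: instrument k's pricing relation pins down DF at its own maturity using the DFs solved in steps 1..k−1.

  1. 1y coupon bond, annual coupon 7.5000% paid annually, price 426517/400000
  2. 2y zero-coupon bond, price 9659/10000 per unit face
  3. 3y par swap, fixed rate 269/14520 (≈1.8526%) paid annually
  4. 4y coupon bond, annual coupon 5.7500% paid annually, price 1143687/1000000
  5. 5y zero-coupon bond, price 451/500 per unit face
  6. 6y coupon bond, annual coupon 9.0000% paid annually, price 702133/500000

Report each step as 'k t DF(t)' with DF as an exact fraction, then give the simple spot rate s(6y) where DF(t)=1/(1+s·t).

step 1 [1y] bond c/1=3/40: DF=(426517/400000 − 3/40·(0))/(1+3/40) = 9919/10000 ≈ 0.991900
step 2 [2y] zero: DF = P = 9659/10000 ≈ 0.965900
step 3 [3y] swap r/1=269/14520: DF=(1 − 269/14520·(0.991900+0.965900))/(1+269/14520) = 4731/5000 ≈ 0.946200
step 4 [4y] bond c/1=23/400: DF=(1143687/1000000 − 23/400·(0.991900+0.965900+0.946200))/(1+23/400) = 2309/2500 ≈ 0.923600
step 5 [5y] zero: DF = P = 451/500 ≈ 0.902000
step 6 [6y] bond c/1=9/100: DF=(702133/500000 − 9/100·(0.991900+0.965900+0.946200+0.923600+0.902000))/(1+9/100) = 4489/5000 ≈ 0.897800

1 1 9919/10000
2 2 9659/10000
3 3 4731/5000
4 4 2309/2500
5 5 451/500
6 6 4489/5000
s(6y) = (1/(4489/5000) − 1)/(6) = 511/26934 ≈ 1.8972%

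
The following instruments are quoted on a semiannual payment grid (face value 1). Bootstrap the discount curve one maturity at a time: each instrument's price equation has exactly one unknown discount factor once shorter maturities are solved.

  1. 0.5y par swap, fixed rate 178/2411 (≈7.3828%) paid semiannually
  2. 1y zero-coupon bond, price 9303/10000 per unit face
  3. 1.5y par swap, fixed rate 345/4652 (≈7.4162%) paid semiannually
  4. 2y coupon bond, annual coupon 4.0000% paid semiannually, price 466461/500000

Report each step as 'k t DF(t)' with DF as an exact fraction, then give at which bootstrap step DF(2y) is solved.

step 1 [0.5y] swap r/2=89/2411: DF=(1 − 89/2411·(0))/(1+89/2411) = 2411/2500 ≈ 0.964400
step 2 [1y] zero: DF = P = 9303/10000 ≈ 0.930300
step 3 [1.5y] swap r/2=345/9304: DF=(1 − 345/9304·(0.964400+0.930300))/(1+345/9304) = 1793/2000 ≈ 0.896500
step 4 [2y] bond c/2=1/50: DF=(466461/500000 − 1/50·(0.964400+0.930300+0.896500))/(1+1/50) = 8599/10000 ≈ 0.859900

1 1/2 2411/2500
2 1 9303/10000
3 3/2 1793/2000
4 2 8599/10000
DF(2y) is solved at step 4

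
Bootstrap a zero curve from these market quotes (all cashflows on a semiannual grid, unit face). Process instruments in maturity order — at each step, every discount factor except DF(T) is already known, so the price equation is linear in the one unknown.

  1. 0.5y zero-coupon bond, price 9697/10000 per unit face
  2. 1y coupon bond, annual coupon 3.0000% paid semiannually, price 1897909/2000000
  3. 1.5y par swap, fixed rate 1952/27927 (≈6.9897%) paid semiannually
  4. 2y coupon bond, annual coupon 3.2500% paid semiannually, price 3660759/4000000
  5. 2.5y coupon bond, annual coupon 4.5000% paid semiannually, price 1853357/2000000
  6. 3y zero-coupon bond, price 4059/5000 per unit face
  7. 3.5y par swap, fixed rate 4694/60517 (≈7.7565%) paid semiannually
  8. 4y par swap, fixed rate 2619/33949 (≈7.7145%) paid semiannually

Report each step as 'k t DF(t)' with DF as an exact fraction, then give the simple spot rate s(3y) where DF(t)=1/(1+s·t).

1 1/2 9697/10000
2 1 4603/5000
3 3/2 564/625
4 2 8559/10000
5 5/2 413/500
6 3 4059/5000
7 7/2 7653/10000
8 4 7381/10000
s(3y) = (1/(4059/5000) − 1)/(3) = 941/12177 ≈ 7.7277%

step 1 [0.5y] zero: DF = P = 9697/10000 ≈ 0.969700
step 2 [1y] bond c/2=3/200: DF=(1897909/2000000 − 3/200·(0.969700))/(1+3/200) = 4603/5000 ≈ 0.920600
step 3 [1.5y] swap r/2=976/27927: DF=(1 − 976/27927·(0.969700+0.920600))/(1+976/27927) = 564/625 ≈ 0.902400
step 4 [2y] bond c/2=13/800: DF=(3660759/4000000 − 13/800·(0.969700+0.920600+0.902400))/(1+13/800) = 8559/10000 ≈ 0.855900
step 5 [2.5y] bond c/2=9/400: DF=(1853357/2000000 − 9/400·(0.969700+0.920600+0.902400+0.855900))/(1+9/400) = 413/500 ≈ 0.826000
step 6 [3y] zero: DF = P = 4059/5000 ≈ 0.811800
step 7 [3.5y] swap r/2=2347/60517: DF=(1 − 2347/60517·(0.969700+0.920600+0.902400+0.855900+0.826000+0.811800))/(1+2347/60517) = 7653/10000 ≈ 0.765300
step 8 [4y] swap r/2=2619/67898: DF=(1 − 2619/67898·(0.969700+0.920600+0.902400+0.855900+0.826000+0.811800+0.765300))/(1+2619/67898) = 7381/10000 ≈ 0.738100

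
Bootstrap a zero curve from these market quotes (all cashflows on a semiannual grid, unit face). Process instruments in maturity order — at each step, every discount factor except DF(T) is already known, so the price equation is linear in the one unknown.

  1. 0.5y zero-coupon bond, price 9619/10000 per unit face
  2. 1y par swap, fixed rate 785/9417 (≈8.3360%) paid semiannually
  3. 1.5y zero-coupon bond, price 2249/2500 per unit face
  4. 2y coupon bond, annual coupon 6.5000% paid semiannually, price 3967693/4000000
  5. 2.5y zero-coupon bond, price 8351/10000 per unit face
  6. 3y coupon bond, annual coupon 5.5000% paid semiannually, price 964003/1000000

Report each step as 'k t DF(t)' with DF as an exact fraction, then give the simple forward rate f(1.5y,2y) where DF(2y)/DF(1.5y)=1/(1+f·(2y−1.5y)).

step 1 [0.5y] zero: DF = P = 9619/10000 ≈ 0.961900
step 2 [1y] swap r/2=785/18834: DF=(1 − 785/18834·(0.961900))/(1+785/18834) = 1843/2000 ≈ 0.921500
step 3 [1.5y] zero: DF = P = 2249/2500 ≈ 0.899600
step 4 [2y] bond c/2=13/400: DF=(3967693/4000000 − 13/400·(0.961900+0.921500+0.899600))/(1+13/400) = 8731/10000 ≈ 0.873100
step 5 [2.5y] zero: DF = P = 8351/10000 ≈ 0.835100
step 6 [3y] bond c/2=11/400: DF=(964003/1000000 − 11/400·(0.961900+0.921500+0.899600+0.873100+0.835100))/(1+11/400) = 409/500 ≈ 0.818000

1 1/2 9619/10000
2 1 1843/2000
3 3/2 2249/2500
4 2 8731/10000
5 5/2 8351/10000
6 3 409/500
f(1.5y,2y) = ((2249/2500)/(8731/10000) − 1)/(1/2) = 530/8731 ≈ 6.0703%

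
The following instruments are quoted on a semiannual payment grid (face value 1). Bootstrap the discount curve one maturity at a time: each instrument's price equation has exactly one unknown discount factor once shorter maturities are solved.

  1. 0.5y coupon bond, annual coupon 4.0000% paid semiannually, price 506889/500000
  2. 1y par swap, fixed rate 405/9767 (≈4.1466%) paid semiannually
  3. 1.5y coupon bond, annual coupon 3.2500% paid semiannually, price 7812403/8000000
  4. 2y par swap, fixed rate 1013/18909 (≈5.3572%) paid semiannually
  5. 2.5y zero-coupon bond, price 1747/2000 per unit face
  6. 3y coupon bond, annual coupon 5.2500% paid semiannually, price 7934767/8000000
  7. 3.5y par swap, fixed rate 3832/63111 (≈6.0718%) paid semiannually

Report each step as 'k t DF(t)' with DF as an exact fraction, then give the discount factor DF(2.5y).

step 1 [0.5y] bond c/2=1/50: DF=(506889/500000 − 1/50·(0))/(1+1/50) = 9939/10000 ≈ 0.993900
step 2 [1y] swap r/2=405/19534: DF=(1 − 405/19534·(0.993900))/(1+405/19534) = 1919/2000 ≈ 0.959500
step 3 [1.5y] bond c/2=13/800: DF=(7812403/8000000 − 13/800·(0.993900+0.959500))/(1+13/800) = 9297/10000 ≈ 0.929700
step 4 [2y] swap r/2=1013/37818: DF=(1 − 1013/37818·(0.993900+0.959500+0.929700))/(1+1013/37818) = 8987/10000 ≈ 0.898700
step 5 [2.5y] zero: DF = P = 1747/2000 ≈ 0.873500
step 6 [3y] bond c/2=21/800: DF=(7934767/8000000 − 21/800·(0.993900+0.959500+0.929700+0.898700+0.873500))/(1+21/800) = 4237/5000 ≈ 0.847400
step 7 [3.5y] swap r/2=1916/63111: DF=(1 − 1916/63111·(0.993900+0.959500+0.929700+0.898700+0.873500+0.847400))/(1+1916/63111) = 2021/2500 ≈ 0.808400

1 1/2 9939/10000
2 1 1919/2000
3 3/2 9297/10000
4 2 8987/10000
5 5/2 1747/2000
6 3 4237/5000
7 7/2 2021/2500
DF(2.5y) = 1747/2000 ≈ 0.873500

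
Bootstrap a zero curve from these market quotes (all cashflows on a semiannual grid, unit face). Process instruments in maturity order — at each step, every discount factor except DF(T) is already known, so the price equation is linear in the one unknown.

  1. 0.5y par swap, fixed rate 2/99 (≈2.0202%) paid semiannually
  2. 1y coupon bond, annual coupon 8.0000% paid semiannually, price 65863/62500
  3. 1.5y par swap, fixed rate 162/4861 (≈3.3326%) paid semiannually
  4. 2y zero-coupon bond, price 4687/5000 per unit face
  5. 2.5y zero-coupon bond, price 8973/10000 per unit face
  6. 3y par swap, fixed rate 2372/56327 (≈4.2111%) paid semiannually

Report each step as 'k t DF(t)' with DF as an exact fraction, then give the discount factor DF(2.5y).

step 1 [0.5y] swap r/2=1/99: DF=(1 − 1/99·(0))/(1+1/99) = 99/100 ≈ 0.990000
step 2 [1y] bond c/2=1/25: DF=(65863/62500 − 1/25·(0.990000))/(1+1/25) = 1219/1250 ≈ 0.975200
step 3 [1.5y] swap r/2=81/4861: DF=(1 − 81/4861·(0.990000+0.975200))/(1+81/4861) = 4757/5000 ≈ 0.951400
step 4 [2y] zero: DF = P = 4687/5000 ≈ 0.937400
step 5 [2.5y] zero: DF = P = 8973/10000 ≈ 0.897300
step 6 [3y] swap r/2=1186/56327: DF=(1 − 1186/56327·(0.990000+0.975200+0.951400+0.937400+0.897300))/(1+1186/56327) = 4407/5000 ≈ 0.881400

1 1/2 99/100
2 1 1219/1250
3 3/2 4757/5000
4 2 4687/5000
5 5/2 8973/10000
6 3 4407/5000
DF(2.5y) = 8973/10000 ≈ 0.897300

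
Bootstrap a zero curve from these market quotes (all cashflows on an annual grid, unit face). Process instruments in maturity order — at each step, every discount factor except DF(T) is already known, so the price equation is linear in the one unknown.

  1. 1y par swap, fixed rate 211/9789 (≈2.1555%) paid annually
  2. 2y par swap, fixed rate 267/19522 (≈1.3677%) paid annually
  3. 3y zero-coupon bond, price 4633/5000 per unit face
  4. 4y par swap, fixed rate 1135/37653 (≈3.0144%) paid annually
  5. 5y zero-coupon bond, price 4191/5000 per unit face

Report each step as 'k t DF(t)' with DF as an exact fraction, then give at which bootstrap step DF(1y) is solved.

1 1 9789/10000
2 2 9733/10000
3 3 4633/5000
4 4 1773/2000
5 5 4191/5000
DF(1y) is solved at step 1

step 1 [1y] swap r/1=211/9789: DF=(1 − 211/9789·(0))/(1+211/9789) = 9789/10000 ≈ 0.978900
step 2 [2y] swap r/1=267/19522: DF=(1 − 267/19522·(0.978900))/(1+267/19522) = 9733/10000 ≈ 0.973300
step 3 [3y] zero: DF = P = 4633/5000 ≈ 0.926600
step 4 [4y] swap r/1=1135/37653: DF=(1 − 1135/37653·(0.978900+0.973300+0.926600))/(1+1135/37653) = 1773/2000 ≈ 0.886500
step 5 [5y] zero: DF = P = 4191/5000 ≈ 0.838200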